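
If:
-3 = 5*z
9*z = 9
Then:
No Solution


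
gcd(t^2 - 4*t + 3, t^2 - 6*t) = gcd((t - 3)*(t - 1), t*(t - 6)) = 1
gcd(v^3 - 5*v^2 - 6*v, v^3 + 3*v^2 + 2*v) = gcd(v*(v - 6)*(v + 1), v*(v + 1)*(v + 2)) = v^2 + v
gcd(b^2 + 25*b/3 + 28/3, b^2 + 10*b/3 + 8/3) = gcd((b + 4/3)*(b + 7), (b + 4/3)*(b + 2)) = b + 4/3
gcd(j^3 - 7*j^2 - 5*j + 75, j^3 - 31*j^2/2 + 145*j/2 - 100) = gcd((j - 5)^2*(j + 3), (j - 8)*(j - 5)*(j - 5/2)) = j - 5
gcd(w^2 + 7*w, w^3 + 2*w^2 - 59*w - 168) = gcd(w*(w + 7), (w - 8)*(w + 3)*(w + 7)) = w + 7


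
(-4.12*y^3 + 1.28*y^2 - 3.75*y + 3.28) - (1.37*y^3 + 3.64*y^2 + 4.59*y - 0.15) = -5.49*y^3 - 2.36*y^2 - 8.34*y + 3.43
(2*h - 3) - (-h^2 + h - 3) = h^2 + h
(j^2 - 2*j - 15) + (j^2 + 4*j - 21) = 2*j^2 + 2*j - 36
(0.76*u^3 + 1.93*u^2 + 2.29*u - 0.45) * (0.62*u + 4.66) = 0.4712*u^4 + 4.7382*u^3 + 10.4136*u^2 + 10.3924*u - 2.097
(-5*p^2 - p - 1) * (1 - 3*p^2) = 15*p^4 + 3*p^3 - 2*p^2 - p - 1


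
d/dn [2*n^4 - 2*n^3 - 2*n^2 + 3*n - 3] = 8*n^3 - 6*n^2 - 4*n + 3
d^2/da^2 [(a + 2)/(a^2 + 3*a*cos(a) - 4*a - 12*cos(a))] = ((2*a + 4)*(-3*a*sin(a) + 2*a + 12*sin(a) + 3*cos(a) - 4)^2 + (a^2 + 3*a*cos(a) - 4*a - 12*cos(a))*(3*a^2*cos(a) + 12*a*sin(a) - 6*a*cos(a) - 6*a - 12*sin(a) - 30*cos(a) + 4))/((a - 4)^3*(a + 3*cos(a))^3)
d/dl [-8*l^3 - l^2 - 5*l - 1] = -24*l^2 - 2*l - 5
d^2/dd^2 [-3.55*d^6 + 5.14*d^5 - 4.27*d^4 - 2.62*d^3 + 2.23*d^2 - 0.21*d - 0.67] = -106.5*d^4 + 102.8*d^3 - 51.24*d^2 - 15.72*d + 4.46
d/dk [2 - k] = -1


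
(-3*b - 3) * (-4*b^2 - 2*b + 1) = 12*b^3 + 18*b^2 + 3*b - 3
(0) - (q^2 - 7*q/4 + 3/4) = -q^2 + 7*q/4 - 3/4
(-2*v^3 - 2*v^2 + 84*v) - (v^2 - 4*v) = -2*v^3 - 3*v^2 + 88*v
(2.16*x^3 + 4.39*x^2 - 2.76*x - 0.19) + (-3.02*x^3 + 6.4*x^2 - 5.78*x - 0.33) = -0.86*x^3 + 10.79*x^2 - 8.54*x - 0.52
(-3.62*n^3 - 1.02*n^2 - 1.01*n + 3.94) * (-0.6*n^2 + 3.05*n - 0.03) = 2.172*n^5 - 10.429*n^4 - 2.3964*n^3 - 5.4139*n^2 + 12.0473*n - 0.1182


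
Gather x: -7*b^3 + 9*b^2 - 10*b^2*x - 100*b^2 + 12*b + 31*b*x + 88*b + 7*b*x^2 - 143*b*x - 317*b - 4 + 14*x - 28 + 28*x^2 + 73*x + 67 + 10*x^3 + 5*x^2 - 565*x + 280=-7*b^3 - 91*b^2 - 217*b + 10*x^3 + x^2*(7*b + 33) + x*(-10*b^2 - 112*b - 478) + 315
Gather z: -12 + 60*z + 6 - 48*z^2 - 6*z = -48*z^2 + 54*z - 6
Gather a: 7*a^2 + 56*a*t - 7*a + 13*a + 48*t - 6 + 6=7*a^2 + a*(56*t + 6) + 48*t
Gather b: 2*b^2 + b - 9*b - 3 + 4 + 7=2*b^2 - 8*b + 8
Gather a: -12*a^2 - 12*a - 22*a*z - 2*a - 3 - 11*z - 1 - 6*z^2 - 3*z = -12*a^2 + a*(-22*z - 14) - 6*z^2 - 14*z - 4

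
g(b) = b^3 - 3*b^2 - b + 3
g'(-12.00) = 503.00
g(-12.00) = -2145.00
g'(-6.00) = 143.00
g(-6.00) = -315.00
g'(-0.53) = 3.02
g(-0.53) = 2.54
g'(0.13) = -1.73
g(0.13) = 2.82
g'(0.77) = -3.84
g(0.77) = 0.91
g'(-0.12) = -0.24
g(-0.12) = 3.08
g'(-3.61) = 59.76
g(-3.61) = -79.53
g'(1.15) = -3.93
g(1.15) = -0.60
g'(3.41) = 13.42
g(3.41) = 4.36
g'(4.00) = 23.00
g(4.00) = 15.00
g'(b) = 3*b^2 - 6*b - 1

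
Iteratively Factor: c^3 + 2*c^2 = (c)*(c^2 + 2*c) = c*(c + 2)*(c)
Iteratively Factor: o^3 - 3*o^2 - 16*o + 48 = (o - 4)*(o^2 + o - 12) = (o - 4)*(o + 4)*(o - 3)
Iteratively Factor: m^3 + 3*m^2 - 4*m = (m - 1)*(m^2 + 4*m) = (m - 1)*(m + 4)*(m)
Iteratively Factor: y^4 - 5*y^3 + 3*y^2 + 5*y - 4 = (y - 1)*(y^3 - 4*y^2 - y + 4) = (y - 1)*(y + 1)*(y^2 - 5*y + 4) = (y - 1)^2*(y + 1)*(y - 4)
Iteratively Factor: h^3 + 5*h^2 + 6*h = (h)*(h^2 + 5*h + 6) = h*(h + 3)*(h + 2)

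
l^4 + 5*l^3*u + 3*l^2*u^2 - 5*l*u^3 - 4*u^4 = (l - u)*(l + u)^2*(l + 4*u)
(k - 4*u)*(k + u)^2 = k^3 - 2*k^2*u - 7*k*u^2 - 4*u^3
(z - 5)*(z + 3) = z^2 - 2*z - 15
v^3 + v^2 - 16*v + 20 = (v - 2)^2*(v + 5)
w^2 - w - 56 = (w - 8)*(w + 7)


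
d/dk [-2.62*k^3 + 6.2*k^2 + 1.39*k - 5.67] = -7.86*k^2 + 12.4*k + 1.39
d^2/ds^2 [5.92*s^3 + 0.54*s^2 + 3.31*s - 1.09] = 35.52*s + 1.08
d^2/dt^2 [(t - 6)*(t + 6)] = 2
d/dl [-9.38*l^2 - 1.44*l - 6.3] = -18.76*l - 1.44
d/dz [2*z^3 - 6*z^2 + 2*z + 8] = 6*z^2 - 12*z + 2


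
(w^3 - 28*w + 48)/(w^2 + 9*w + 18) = (w^2 - 6*w + 8)/(w + 3)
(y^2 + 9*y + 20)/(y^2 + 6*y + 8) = (y + 5)/(y + 2)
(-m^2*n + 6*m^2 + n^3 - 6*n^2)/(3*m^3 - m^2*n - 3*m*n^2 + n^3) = (6 - n)/(3*m - n)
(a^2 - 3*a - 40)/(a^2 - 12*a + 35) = (a^2 - 3*a - 40)/(a^2 - 12*a + 35)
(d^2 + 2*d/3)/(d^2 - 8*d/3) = (3*d + 2)/(3*d - 8)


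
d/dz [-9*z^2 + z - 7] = 1 - 18*z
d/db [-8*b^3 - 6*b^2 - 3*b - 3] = -24*b^2 - 12*b - 3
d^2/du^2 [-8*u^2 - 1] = -16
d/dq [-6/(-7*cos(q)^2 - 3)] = 168*sin(2*q)/(7*cos(2*q) + 13)^2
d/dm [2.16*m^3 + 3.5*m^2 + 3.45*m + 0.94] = 6.48*m^2 + 7.0*m + 3.45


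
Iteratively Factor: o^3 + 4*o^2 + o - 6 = (o + 2)*(o^2 + 2*o - 3) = (o + 2)*(o + 3)*(o - 1)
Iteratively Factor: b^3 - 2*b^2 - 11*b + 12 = (b - 4)*(b^2 + 2*b - 3) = (b - 4)*(b - 1)*(b + 3)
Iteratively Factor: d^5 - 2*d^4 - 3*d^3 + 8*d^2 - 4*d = (d)*(d^4 - 2*d^3 - 3*d^2 + 8*d - 4) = d*(d - 1)*(d^3 - d^2 - 4*d + 4) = d*(d - 2)*(d - 1)*(d^2 + d - 2) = d*(d - 2)*(d - 1)*(d + 2)*(d - 1)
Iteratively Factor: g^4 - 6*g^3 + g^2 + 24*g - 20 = (g - 5)*(g^3 - g^2 - 4*g + 4) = (g - 5)*(g - 1)*(g^2 - 4) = (g - 5)*(g - 2)*(g - 1)*(g + 2)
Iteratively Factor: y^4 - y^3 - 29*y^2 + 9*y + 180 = (y - 5)*(y^3 + 4*y^2 - 9*y - 36) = (y - 5)*(y - 3)*(y^2 + 7*y + 12) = (y - 5)*(y - 3)*(y + 3)*(y + 4)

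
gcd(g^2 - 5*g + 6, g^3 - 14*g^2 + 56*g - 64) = g - 2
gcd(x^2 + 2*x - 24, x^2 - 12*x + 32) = x - 4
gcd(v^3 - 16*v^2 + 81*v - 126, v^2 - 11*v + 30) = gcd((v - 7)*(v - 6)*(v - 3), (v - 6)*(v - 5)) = v - 6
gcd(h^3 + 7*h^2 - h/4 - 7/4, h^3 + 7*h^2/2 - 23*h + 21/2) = h^2 + 13*h/2 - 7/2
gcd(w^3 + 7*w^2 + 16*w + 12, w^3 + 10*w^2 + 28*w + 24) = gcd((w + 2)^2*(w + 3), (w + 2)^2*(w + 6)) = w^2 + 4*w + 4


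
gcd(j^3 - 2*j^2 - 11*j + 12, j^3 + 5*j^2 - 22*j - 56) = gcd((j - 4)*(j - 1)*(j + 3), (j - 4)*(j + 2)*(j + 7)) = j - 4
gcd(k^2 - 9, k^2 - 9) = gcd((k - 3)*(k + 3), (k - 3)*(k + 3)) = k^2 - 9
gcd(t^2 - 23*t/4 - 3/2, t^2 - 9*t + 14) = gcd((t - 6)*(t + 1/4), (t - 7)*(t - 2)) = 1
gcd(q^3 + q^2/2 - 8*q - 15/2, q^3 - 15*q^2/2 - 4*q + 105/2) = q^2 - q/2 - 15/2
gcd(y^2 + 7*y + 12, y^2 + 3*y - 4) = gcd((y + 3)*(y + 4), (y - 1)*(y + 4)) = y + 4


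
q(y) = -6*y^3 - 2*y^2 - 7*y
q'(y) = -18*y^2 - 4*y - 7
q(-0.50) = 3.75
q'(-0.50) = -9.50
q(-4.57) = 562.88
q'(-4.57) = -364.65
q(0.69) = -7.75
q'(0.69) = -18.33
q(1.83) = -56.28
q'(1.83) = -74.60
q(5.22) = -944.46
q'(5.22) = -518.35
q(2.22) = -91.04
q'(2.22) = -104.59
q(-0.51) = 3.85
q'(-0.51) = -9.64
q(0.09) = -0.65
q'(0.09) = -7.51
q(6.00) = -1410.00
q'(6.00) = -679.00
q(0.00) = 0.00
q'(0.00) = -7.00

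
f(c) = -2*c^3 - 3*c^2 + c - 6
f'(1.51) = -21.74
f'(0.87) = -8.76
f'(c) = -6*c^2 - 6*c + 1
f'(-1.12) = 0.19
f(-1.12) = -8.07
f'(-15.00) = -1259.00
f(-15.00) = 6054.00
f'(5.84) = -238.67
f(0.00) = -6.00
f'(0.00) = 1.00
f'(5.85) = -239.44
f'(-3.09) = -37.75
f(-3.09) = 21.27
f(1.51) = -18.22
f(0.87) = -8.72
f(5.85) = -503.22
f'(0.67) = -5.71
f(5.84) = -500.83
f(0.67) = -7.28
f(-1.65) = -6.83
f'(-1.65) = -5.44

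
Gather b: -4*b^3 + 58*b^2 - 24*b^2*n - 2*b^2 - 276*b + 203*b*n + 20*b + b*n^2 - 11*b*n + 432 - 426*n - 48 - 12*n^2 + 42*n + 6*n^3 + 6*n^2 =-4*b^3 + b^2*(56 - 24*n) + b*(n^2 + 192*n - 256) + 6*n^3 - 6*n^2 - 384*n + 384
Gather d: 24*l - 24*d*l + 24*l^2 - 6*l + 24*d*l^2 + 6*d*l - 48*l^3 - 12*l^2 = d*(24*l^2 - 18*l) - 48*l^3 + 12*l^2 + 18*l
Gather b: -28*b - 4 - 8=-28*b - 12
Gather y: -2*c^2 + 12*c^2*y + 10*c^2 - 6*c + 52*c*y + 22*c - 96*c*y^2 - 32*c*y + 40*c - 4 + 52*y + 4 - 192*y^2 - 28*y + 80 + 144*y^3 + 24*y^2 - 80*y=8*c^2 + 56*c + 144*y^3 + y^2*(-96*c - 168) + y*(12*c^2 + 20*c - 56) + 80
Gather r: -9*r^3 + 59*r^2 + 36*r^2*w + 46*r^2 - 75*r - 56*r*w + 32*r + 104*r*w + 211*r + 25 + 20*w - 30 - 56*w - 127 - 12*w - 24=-9*r^3 + r^2*(36*w + 105) + r*(48*w + 168) - 48*w - 156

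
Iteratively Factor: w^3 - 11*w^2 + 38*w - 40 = (w - 4)*(w^2 - 7*w + 10) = (w - 5)*(w - 4)*(w - 2)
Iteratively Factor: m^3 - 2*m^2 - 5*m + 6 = (m - 3)*(m^2 + m - 2) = (m - 3)*(m + 2)*(m - 1)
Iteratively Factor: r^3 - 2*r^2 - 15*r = (r - 5)*(r^2 + 3*r) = (r - 5)*(r + 3)*(r)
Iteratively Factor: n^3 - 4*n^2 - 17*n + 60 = (n - 5)*(n^2 + n - 12) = (n - 5)*(n - 3)*(n + 4)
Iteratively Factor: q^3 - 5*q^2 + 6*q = (q)*(q^2 - 5*q + 6) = q*(q - 3)*(q - 2)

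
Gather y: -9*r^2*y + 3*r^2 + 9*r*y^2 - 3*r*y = 3*r^2 + 9*r*y^2 + y*(-9*r^2 - 3*r)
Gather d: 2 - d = 2 - d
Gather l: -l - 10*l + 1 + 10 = 11 - 11*l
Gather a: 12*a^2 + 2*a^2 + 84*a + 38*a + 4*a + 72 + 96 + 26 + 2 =14*a^2 + 126*a + 196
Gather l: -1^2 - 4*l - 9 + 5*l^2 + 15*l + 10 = 5*l^2 + 11*l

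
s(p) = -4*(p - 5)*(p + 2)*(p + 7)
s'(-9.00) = -560.00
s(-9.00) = 784.00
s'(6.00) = -500.00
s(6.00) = -416.00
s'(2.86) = -65.68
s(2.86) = 410.19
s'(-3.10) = 107.88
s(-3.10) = -139.00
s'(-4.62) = 15.71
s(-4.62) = -239.95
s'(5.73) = -453.35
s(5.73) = -287.34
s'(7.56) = -803.76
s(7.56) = -1425.34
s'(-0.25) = 131.25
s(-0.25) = 248.06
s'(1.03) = 78.31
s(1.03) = 386.37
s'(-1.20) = 145.12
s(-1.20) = 115.07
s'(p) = -4*(p - 5)*(p + 2) - 4*(p - 5)*(p + 7) - 4*(p + 2)*(p + 7)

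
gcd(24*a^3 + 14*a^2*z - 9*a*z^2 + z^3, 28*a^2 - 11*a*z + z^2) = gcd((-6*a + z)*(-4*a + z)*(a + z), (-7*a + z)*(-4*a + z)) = -4*a + z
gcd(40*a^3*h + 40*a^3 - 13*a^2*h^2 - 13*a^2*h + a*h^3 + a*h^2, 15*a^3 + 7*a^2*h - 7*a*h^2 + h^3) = 5*a - h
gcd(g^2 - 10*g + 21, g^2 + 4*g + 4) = 1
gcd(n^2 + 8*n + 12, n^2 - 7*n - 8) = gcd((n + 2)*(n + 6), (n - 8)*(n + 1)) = 1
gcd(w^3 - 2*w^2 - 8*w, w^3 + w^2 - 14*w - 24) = w^2 - 2*w - 8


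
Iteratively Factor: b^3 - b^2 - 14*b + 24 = (b - 3)*(b^2 + 2*b - 8) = (b - 3)*(b - 2)*(b + 4)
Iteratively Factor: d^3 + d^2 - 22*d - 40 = (d - 5)*(d^2 + 6*d + 8) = (d - 5)*(d + 4)*(d + 2)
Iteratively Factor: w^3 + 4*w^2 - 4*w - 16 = (w + 4)*(w^2 - 4) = (w - 2)*(w + 4)*(w + 2)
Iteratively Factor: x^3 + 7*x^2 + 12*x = (x + 4)*(x^2 + 3*x) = x*(x + 4)*(x + 3)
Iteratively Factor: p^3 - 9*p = (p - 3)*(p^2 + 3*p) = p*(p - 3)*(p + 3)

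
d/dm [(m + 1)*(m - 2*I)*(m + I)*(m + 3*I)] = 4*m^3 + m^2*(3 + 6*I) + m*(10 + 4*I) + 5 + 6*I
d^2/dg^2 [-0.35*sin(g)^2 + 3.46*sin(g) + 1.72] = -3.46*sin(g) - 0.7*cos(2*g)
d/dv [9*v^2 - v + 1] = 18*v - 1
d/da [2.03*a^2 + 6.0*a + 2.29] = 4.06*a + 6.0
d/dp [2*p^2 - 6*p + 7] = 4*p - 6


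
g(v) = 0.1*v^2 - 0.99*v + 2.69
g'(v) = 0.2*v - 0.99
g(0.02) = 2.67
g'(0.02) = -0.99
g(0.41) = 2.30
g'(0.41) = -0.91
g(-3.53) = 7.43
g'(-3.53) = -1.70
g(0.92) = 1.86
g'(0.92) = -0.81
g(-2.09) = 5.20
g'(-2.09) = -1.41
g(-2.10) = 5.21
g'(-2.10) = -1.41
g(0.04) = 2.65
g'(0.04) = -0.98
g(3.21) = 0.54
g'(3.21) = -0.35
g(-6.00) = 12.23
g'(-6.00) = -2.19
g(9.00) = 1.88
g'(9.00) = 0.81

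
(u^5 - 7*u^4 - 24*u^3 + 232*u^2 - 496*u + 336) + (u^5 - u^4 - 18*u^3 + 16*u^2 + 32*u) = 2*u^5 - 8*u^4 - 42*u^3 + 248*u^2 - 464*u + 336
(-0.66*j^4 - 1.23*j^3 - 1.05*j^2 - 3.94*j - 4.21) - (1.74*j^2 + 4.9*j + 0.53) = -0.66*j^4 - 1.23*j^3 - 2.79*j^2 - 8.84*j - 4.74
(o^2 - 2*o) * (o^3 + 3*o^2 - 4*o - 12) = o^5 + o^4 - 10*o^3 - 4*o^2 + 24*o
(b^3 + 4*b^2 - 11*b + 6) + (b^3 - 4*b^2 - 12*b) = 2*b^3 - 23*b + 6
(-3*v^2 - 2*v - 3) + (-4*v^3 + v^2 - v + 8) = -4*v^3 - 2*v^2 - 3*v + 5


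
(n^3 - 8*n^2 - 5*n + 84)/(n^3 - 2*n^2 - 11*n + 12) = (n - 7)/(n - 1)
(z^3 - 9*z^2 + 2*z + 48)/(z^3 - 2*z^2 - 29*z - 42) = (z^2 - 11*z + 24)/(z^2 - 4*z - 21)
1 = 1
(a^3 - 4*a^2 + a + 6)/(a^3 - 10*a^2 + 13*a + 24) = (a - 2)/(a - 8)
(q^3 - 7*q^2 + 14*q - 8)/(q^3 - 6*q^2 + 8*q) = (q - 1)/q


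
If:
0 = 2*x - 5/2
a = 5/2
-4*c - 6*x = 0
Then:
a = 5/2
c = -15/8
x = 5/4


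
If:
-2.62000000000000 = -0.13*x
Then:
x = 20.15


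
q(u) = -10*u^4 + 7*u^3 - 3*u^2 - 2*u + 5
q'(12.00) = -66170.00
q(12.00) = -195715.00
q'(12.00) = -66170.00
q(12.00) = -195715.00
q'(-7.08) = 15288.93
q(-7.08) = -27742.04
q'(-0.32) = 3.38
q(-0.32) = 5.00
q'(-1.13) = 89.31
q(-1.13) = -22.98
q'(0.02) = -2.11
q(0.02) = 4.96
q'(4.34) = -2902.35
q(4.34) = -3035.76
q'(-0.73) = 29.13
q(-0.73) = -0.70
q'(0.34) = -3.18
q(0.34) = 4.11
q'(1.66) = -137.06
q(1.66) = -50.50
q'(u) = -40*u^3 + 21*u^2 - 6*u - 2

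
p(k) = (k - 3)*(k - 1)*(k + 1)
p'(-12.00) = 503.00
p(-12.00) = -2145.00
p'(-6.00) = 143.00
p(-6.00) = -315.00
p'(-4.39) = 83.16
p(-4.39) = -135.03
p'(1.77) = -2.22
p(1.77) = -2.62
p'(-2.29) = 28.47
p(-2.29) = -22.45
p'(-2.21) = 26.91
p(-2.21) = -20.24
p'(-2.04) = 23.72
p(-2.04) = -15.93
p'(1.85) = -1.83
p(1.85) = -2.79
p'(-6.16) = 149.80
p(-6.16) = -338.42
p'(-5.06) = 106.17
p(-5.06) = -198.31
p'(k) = (k - 3)*(k - 1) + (k - 3)*(k + 1) + (k - 1)*(k + 1) = 3*k^2 - 6*k - 1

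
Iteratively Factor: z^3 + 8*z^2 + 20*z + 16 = (z + 2)*(z^2 + 6*z + 8) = (z + 2)^2*(z + 4)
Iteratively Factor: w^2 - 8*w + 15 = (w - 5)*(w - 3)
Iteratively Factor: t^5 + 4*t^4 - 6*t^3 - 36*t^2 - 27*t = (t + 3)*(t^4 + t^3 - 9*t^2 - 9*t) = (t - 3)*(t + 3)*(t^3 + 4*t^2 + 3*t) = t*(t - 3)*(t + 3)*(t^2 + 4*t + 3) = t*(t - 3)*(t + 1)*(t + 3)*(t + 3)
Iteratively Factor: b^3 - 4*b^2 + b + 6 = (b - 2)*(b^2 - 2*b - 3) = (b - 2)*(b + 1)*(b - 3)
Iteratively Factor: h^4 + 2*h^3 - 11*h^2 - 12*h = (h + 4)*(h^3 - 2*h^2 - 3*h) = (h - 3)*(h + 4)*(h^2 + h) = h*(h - 3)*(h + 4)*(h + 1)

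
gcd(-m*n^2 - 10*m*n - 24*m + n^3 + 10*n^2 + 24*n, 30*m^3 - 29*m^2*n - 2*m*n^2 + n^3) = m - n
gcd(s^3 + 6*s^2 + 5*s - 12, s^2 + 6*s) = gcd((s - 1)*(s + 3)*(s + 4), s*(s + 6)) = 1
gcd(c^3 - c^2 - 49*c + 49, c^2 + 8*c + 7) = c + 7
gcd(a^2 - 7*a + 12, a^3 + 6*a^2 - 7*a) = 1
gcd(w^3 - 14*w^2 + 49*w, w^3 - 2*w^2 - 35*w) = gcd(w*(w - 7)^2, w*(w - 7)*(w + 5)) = w^2 - 7*w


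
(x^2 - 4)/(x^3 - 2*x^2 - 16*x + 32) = (x + 2)/(x^2 - 16)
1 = 1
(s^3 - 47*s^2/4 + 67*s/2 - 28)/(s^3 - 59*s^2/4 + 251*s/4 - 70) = (s - 2)/(s - 5)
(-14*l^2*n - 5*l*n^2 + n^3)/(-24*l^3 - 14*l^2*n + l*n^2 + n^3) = n*(7*l - n)/(12*l^2 + l*n - n^2)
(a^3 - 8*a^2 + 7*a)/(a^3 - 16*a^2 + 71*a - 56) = a/(a - 8)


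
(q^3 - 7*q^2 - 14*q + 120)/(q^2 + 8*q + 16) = (q^2 - 11*q + 30)/(q + 4)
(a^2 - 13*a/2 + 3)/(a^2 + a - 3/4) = 2*(a - 6)/(2*a + 3)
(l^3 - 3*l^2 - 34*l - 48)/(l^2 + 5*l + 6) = l - 8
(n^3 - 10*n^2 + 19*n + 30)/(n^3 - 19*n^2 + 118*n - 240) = (n + 1)/(n - 8)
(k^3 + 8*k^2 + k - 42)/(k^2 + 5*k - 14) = k + 3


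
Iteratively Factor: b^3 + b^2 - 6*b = (b + 3)*(b^2 - 2*b) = b*(b + 3)*(b - 2)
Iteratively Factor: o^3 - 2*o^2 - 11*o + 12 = (o - 4)*(o^2 + 2*o - 3) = (o - 4)*(o + 3)*(o - 1)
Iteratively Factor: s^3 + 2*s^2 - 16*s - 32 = (s - 4)*(s^2 + 6*s + 8) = (s - 4)*(s + 4)*(s + 2)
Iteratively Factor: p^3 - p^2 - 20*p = (p)*(p^2 - p - 20) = p*(p - 5)*(p + 4)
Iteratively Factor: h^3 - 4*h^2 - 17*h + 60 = (h - 5)*(h^2 + h - 12) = (h - 5)*(h + 4)*(h - 3)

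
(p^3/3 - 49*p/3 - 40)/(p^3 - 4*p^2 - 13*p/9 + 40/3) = 3*(p^3 - 49*p - 120)/(9*p^3 - 36*p^2 - 13*p + 120)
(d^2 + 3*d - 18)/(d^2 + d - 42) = (d^2 + 3*d - 18)/(d^2 + d - 42)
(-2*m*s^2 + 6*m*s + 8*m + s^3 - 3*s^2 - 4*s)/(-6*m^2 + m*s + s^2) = (s^2 - 3*s - 4)/(3*m + s)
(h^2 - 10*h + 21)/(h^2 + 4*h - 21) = (h - 7)/(h + 7)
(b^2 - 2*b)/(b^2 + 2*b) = (b - 2)/(b + 2)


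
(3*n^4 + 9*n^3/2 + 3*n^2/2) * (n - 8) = 3*n^5 - 39*n^4/2 - 69*n^3/2 - 12*n^2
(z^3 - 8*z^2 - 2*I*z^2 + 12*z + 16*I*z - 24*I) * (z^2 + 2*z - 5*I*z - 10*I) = z^5 - 6*z^4 - 7*I*z^4 - 14*z^3 + 42*I*z^3 + 84*z^2 + 28*I*z^2 + 40*z - 168*I*z - 240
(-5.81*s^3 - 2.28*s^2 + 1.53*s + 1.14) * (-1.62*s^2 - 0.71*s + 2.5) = 9.4122*s^5 + 7.8187*s^4 - 15.3848*s^3 - 8.6331*s^2 + 3.0156*s + 2.85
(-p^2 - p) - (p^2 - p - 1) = 1 - 2*p^2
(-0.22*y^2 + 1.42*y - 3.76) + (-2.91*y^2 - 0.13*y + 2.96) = -3.13*y^2 + 1.29*y - 0.8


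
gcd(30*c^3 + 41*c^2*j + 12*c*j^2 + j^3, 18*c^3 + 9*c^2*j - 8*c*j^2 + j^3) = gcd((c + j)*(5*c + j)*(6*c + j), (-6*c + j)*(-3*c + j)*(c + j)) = c + j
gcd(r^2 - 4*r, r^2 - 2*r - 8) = r - 4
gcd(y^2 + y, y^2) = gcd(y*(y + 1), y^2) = y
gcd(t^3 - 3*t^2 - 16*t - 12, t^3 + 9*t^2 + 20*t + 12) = t^2 + 3*t + 2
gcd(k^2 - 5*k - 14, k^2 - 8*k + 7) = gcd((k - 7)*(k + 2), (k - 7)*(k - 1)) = k - 7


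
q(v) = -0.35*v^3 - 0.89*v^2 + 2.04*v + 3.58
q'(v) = -1.05*v^2 - 1.78*v + 2.04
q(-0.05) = 3.48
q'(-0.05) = 2.13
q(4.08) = -26.68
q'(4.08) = -22.70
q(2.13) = 0.51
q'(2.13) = -6.52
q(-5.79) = 29.87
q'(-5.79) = -22.85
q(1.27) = 4.02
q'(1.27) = -1.91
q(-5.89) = 32.21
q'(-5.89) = -23.90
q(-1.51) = -0.32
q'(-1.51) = 2.33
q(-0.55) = 2.25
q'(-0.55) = 2.70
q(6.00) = -91.82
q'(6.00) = -46.44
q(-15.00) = 953.98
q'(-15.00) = -207.51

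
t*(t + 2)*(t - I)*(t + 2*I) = t^4 + 2*t^3 + I*t^3 + 2*t^2 + 2*I*t^2 + 4*t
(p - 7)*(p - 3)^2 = p^3 - 13*p^2 + 51*p - 63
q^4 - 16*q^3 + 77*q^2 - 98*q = q*(q - 7)^2*(q - 2)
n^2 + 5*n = n*(n + 5)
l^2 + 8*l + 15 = (l + 3)*(l + 5)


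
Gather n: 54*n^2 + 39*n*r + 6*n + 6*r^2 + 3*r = 54*n^2 + n*(39*r + 6) + 6*r^2 + 3*r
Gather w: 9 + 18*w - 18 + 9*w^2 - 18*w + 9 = 9*w^2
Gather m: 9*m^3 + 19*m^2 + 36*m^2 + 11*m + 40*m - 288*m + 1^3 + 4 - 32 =9*m^3 + 55*m^2 - 237*m - 27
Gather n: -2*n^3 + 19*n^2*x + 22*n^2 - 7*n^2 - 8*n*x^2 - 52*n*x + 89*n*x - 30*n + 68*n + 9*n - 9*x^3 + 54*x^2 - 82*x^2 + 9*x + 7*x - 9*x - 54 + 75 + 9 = -2*n^3 + n^2*(19*x + 15) + n*(-8*x^2 + 37*x + 47) - 9*x^3 - 28*x^2 + 7*x + 30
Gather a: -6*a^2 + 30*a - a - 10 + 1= -6*a^2 + 29*a - 9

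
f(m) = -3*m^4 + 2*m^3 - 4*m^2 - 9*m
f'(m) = -12*m^3 + 6*m^2 - 8*m - 9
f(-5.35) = -2830.34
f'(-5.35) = 2043.10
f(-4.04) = -959.99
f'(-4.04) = 912.52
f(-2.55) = -163.07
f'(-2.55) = 249.39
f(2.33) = -105.81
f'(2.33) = -146.86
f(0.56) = -6.24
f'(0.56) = -13.71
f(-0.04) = 0.35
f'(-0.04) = -8.67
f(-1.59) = -23.02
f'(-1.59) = 67.12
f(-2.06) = -69.94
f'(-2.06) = 137.84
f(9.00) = -18630.00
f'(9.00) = -8343.00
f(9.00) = -18630.00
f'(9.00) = -8343.00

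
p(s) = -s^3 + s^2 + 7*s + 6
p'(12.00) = -401.00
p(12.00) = -1494.00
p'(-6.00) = -113.00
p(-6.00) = 216.00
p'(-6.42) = -129.49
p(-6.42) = 266.89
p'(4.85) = -53.87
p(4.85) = -50.61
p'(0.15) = 7.23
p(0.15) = 7.07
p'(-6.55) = -134.81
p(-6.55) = 284.06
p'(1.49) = 3.32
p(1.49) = 15.34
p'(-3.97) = -48.22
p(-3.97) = 56.54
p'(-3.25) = -31.19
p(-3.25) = 28.14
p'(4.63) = -48.05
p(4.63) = -39.41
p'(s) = -3*s^2 + 2*s + 7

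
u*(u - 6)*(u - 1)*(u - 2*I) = u^4 - 7*u^3 - 2*I*u^3 + 6*u^2 + 14*I*u^2 - 12*I*u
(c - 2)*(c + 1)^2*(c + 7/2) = c^4 + 7*c^3/2 - 3*c^2 - 25*c/2 - 7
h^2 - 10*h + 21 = (h - 7)*(h - 3)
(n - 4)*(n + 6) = n^2 + 2*n - 24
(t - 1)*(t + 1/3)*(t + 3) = t^3 + 7*t^2/3 - 7*t/3 - 1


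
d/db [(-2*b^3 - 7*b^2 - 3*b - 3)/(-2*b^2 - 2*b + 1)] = (4*b^4 + 8*b^3 + 2*b^2 - 26*b - 9)/(4*b^4 + 8*b^3 - 4*b + 1)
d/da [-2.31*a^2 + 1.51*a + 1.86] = 1.51 - 4.62*a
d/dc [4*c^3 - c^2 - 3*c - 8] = 12*c^2 - 2*c - 3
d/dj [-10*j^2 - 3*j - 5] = -20*j - 3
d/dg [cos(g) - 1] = -sin(g)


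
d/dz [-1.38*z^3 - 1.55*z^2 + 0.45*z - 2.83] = -4.14*z^2 - 3.1*z + 0.45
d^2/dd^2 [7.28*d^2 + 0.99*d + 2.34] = 14.5600000000000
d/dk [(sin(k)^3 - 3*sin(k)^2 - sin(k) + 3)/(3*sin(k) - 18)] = (2*sin(k)^3 - 21*sin(k)^2 + 36*sin(k) + 3)*cos(k)/(3*(sin(k) - 6)^2)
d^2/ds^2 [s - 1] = 0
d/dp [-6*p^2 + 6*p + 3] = 6 - 12*p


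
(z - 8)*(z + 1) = z^2 - 7*z - 8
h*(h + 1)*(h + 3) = h^3 + 4*h^2 + 3*h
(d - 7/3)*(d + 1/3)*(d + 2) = d^3 - 43*d/9 - 14/9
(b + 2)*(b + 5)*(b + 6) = b^3 + 13*b^2 + 52*b + 60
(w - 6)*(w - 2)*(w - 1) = w^3 - 9*w^2 + 20*w - 12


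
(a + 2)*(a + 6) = a^2 + 8*a + 12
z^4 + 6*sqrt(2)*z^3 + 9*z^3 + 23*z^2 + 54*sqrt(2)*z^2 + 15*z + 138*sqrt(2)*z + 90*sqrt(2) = (z + 1)*(z + 3)*(z + 5)*(z + 6*sqrt(2))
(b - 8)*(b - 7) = b^2 - 15*b + 56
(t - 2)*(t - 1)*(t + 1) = t^3 - 2*t^2 - t + 2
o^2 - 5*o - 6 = (o - 6)*(o + 1)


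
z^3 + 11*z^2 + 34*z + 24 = (z + 1)*(z + 4)*(z + 6)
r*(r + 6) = r^2 + 6*r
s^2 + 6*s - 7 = (s - 1)*(s + 7)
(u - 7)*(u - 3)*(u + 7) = u^3 - 3*u^2 - 49*u + 147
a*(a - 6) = a^2 - 6*a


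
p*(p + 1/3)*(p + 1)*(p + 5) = p^4 + 19*p^3/3 + 7*p^2 + 5*p/3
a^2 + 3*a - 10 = (a - 2)*(a + 5)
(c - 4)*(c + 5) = c^2 + c - 20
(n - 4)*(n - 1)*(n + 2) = n^3 - 3*n^2 - 6*n + 8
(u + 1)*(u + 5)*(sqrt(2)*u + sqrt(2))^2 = 2*u^4 + 16*u^3 + 36*u^2 + 32*u + 10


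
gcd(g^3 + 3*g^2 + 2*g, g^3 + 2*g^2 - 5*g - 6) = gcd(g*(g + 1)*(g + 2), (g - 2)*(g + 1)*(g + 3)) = g + 1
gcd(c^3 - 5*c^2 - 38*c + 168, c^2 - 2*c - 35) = c - 7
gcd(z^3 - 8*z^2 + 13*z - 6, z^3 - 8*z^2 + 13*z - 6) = z^3 - 8*z^2 + 13*z - 6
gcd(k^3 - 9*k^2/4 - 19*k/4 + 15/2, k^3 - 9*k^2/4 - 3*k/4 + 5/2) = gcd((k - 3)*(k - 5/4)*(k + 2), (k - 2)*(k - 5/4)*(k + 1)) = k - 5/4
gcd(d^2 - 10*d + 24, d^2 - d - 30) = d - 6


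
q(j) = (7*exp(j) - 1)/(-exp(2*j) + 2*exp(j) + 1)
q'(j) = (7*exp(j) - 1)*(2*exp(2*j) - 2*exp(j))/(-exp(2*j) + 2*exp(j) + 1)^2 + 7*exp(j)/(-exp(2*j) + 2*exp(j) + 1)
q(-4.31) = -0.88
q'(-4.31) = 0.11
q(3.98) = -0.14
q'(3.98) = 0.14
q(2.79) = -0.49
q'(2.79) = 0.56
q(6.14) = -0.02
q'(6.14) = 0.02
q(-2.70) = -0.47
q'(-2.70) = 0.47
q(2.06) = -1.20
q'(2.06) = 1.65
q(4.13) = -0.12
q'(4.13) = 0.12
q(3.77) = -0.17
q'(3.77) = 0.18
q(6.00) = -0.02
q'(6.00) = 0.02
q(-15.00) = -1.00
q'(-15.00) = 0.00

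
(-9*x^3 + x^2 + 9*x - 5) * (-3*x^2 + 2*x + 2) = 27*x^5 - 21*x^4 - 43*x^3 + 35*x^2 + 8*x - 10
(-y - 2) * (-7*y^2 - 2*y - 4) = 7*y^3 + 16*y^2 + 8*y + 8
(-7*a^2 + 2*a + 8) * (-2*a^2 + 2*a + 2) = 14*a^4 - 18*a^3 - 26*a^2 + 20*a + 16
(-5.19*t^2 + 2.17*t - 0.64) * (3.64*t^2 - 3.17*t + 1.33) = -18.8916*t^4 + 24.3511*t^3 - 16.1112*t^2 + 4.9149*t - 0.8512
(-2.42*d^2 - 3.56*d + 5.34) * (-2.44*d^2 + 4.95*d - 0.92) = 5.9048*d^4 - 3.2926*d^3 - 28.4252*d^2 + 29.7082*d - 4.9128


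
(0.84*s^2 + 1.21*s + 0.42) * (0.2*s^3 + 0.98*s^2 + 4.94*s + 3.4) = 0.168*s^5 + 1.0652*s^4 + 5.4194*s^3 + 9.245*s^2 + 6.1888*s + 1.428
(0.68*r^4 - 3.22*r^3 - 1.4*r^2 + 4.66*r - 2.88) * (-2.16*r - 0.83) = -1.4688*r^5 + 6.3908*r^4 + 5.6966*r^3 - 8.9036*r^2 + 2.353*r + 2.3904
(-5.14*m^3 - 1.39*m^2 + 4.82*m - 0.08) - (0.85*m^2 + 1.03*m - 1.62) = -5.14*m^3 - 2.24*m^2 + 3.79*m + 1.54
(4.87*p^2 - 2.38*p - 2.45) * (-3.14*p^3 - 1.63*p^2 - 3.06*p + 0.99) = -15.2918*p^5 - 0.464899999999999*p^4 - 3.3298*p^3 + 16.0976*p^2 + 5.1408*p - 2.4255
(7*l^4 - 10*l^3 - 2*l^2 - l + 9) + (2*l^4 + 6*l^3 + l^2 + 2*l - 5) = 9*l^4 - 4*l^3 - l^2 + l + 4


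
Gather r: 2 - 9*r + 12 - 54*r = 14 - 63*r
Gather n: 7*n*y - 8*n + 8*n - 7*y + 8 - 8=7*n*y - 7*y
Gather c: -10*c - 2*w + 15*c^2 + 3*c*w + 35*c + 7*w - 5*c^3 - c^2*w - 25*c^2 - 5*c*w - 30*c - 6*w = -5*c^3 + c^2*(-w - 10) + c*(-2*w - 5) - w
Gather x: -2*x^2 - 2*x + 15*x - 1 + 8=-2*x^2 + 13*x + 7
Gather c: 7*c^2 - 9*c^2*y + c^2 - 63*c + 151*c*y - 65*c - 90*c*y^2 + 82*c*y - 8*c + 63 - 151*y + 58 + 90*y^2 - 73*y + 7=c^2*(8 - 9*y) + c*(-90*y^2 + 233*y - 136) + 90*y^2 - 224*y + 128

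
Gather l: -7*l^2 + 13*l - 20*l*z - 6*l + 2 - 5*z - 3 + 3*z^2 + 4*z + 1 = -7*l^2 + l*(7 - 20*z) + 3*z^2 - z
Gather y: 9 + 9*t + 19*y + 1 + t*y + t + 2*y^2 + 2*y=10*t + 2*y^2 + y*(t + 21) + 10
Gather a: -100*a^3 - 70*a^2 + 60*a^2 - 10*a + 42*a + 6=-100*a^3 - 10*a^2 + 32*a + 6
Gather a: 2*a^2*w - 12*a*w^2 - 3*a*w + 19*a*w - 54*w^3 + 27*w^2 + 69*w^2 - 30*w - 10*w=2*a^2*w + a*(-12*w^2 + 16*w) - 54*w^3 + 96*w^2 - 40*w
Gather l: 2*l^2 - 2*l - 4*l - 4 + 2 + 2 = 2*l^2 - 6*l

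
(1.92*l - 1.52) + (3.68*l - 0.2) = 5.6*l - 1.72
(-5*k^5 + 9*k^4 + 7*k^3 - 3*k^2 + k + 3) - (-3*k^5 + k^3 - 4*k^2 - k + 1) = -2*k^5 + 9*k^4 + 6*k^3 + k^2 + 2*k + 2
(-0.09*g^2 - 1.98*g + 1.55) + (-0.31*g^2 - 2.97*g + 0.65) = -0.4*g^2 - 4.95*g + 2.2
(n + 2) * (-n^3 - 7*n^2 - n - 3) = -n^4 - 9*n^3 - 15*n^2 - 5*n - 6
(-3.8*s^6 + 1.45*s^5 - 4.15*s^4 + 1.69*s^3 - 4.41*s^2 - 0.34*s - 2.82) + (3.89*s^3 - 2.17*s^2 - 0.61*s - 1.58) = -3.8*s^6 + 1.45*s^5 - 4.15*s^4 + 5.58*s^3 - 6.58*s^2 - 0.95*s - 4.4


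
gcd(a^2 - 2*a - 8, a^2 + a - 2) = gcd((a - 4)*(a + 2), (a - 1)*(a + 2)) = a + 2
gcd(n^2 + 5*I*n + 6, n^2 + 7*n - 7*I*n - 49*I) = 1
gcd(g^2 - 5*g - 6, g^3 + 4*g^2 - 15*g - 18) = g + 1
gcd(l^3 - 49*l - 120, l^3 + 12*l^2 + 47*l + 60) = l^2 + 8*l + 15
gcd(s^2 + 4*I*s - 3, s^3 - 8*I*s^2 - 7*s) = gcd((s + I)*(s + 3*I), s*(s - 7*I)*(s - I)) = 1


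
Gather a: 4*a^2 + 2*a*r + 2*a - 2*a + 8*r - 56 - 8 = 4*a^2 + 2*a*r + 8*r - 64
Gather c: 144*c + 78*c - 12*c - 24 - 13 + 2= 210*c - 35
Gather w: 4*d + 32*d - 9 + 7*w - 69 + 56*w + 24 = 36*d + 63*w - 54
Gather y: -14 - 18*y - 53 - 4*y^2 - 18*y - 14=-4*y^2 - 36*y - 81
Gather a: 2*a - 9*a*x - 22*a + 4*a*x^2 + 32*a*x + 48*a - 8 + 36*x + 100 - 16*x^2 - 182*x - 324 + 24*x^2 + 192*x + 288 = a*(4*x^2 + 23*x + 28) + 8*x^2 + 46*x + 56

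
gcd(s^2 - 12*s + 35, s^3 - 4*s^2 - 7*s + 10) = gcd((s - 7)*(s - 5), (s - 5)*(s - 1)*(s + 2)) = s - 5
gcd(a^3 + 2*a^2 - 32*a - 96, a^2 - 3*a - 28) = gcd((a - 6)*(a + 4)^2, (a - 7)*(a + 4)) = a + 4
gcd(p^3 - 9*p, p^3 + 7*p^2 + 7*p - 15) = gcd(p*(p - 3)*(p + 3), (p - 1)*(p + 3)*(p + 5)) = p + 3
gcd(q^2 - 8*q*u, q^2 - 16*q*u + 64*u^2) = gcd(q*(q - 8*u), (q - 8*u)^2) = q - 8*u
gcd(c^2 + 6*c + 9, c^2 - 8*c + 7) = 1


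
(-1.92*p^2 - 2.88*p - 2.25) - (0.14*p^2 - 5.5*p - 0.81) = -2.06*p^2 + 2.62*p - 1.44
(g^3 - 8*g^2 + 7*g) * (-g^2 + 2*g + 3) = -g^5 + 10*g^4 - 20*g^3 - 10*g^2 + 21*g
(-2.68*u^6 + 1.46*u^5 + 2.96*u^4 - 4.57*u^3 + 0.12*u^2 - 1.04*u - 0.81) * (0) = 0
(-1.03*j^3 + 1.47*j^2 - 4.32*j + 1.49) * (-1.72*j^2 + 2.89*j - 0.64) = 1.7716*j^5 - 5.5051*j^4 + 12.3379*j^3 - 15.9884*j^2 + 7.0709*j - 0.9536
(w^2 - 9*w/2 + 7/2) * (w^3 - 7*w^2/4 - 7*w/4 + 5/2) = w^5 - 25*w^4/4 + 77*w^3/8 + 17*w^2/4 - 139*w/8 + 35/4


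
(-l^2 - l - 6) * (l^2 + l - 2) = -l^4 - 2*l^3 - 5*l^2 - 4*l + 12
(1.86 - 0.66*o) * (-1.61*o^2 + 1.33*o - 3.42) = 1.0626*o^3 - 3.8724*o^2 + 4.731*o - 6.3612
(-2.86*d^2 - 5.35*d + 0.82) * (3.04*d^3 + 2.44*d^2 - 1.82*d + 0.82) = -8.6944*d^5 - 23.2424*d^4 - 5.356*d^3 + 9.3926*d^2 - 5.8794*d + 0.6724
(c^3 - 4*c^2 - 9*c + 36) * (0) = 0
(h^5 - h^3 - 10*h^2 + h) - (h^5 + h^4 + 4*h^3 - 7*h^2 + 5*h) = -h^4 - 5*h^3 - 3*h^2 - 4*h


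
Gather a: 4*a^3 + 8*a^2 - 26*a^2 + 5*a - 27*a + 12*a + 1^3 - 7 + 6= 4*a^3 - 18*a^2 - 10*a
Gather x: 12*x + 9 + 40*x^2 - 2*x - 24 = 40*x^2 + 10*x - 15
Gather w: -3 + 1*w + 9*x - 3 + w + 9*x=2*w + 18*x - 6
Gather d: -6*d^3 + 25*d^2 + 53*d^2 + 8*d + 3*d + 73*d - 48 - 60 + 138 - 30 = -6*d^3 + 78*d^2 + 84*d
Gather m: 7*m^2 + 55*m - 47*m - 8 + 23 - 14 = 7*m^2 + 8*m + 1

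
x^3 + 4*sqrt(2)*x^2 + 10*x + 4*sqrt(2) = (x + sqrt(2))^2*(x + 2*sqrt(2))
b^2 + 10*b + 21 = (b + 3)*(b + 7)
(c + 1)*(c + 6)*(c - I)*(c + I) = c^4 + 7*c^3 + 7*c^2 + 7*c + 6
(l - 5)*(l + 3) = l^2 - 2*l - 15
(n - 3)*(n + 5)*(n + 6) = n^3 + 8*n^2 - 3*n - 90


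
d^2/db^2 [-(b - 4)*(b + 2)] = -2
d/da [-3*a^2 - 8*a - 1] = -6*a - 8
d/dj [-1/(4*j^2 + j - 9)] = (8*j + 1)/(4*j^2 + j - 9)^2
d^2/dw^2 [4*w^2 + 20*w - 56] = 8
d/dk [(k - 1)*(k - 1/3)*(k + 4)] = 3*k^2 + 16*k/3 - 5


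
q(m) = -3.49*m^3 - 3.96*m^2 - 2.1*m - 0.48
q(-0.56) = 0.07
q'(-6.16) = -350.60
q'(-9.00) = -778.89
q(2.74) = -107.76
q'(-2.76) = -60.00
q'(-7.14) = -479.31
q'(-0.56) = -0.95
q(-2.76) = 48.53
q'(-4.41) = -170.79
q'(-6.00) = -331.50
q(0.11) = -0.76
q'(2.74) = -102.41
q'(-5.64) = -290.48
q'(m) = -10.47*m^2 - 7.92*m - 2.1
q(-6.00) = 623.40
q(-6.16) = 677.96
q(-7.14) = 1082.98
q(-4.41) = 231.09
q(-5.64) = 511.53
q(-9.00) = 2241.87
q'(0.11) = -3.10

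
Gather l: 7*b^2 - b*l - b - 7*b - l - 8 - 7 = 7*b^2 - 8*b + l*(-b - 1) - 15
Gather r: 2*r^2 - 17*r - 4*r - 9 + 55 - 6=2*r^2 - 21*r + 40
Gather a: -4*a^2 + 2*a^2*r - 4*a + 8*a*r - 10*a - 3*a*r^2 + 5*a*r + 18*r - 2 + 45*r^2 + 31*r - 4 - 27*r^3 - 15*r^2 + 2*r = a^2*(2*r - 4) + a*(-3*r^2 + 13*r - 14) - 27*r^3 + 30*r^2 + 51*r - 6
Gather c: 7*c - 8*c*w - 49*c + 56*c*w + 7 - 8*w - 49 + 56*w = c*(48*w - 42) + 48*w - 42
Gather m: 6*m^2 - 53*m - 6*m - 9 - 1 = 6*m^2 - 59*m - 10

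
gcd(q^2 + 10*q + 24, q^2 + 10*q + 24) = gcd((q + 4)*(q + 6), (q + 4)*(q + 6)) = q^2 + 10*q + 24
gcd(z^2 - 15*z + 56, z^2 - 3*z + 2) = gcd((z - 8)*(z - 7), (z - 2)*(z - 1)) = 1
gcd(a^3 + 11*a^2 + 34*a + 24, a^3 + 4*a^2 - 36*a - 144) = a^2 + 10*a + 24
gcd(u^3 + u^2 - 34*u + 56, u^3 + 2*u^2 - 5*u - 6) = u - 2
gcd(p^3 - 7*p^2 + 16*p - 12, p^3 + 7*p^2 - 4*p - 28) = p - 2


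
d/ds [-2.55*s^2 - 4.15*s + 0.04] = -5.1*s - 4.15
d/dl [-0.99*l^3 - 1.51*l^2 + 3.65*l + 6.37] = -2.97*l^2 - 3.02*l + 3.65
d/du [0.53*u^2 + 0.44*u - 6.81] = 1.06*u + 0.44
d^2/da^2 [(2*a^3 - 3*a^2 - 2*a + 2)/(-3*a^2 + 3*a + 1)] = 6*(7*a^3 - 15*a^2 + 22*a - 9)/(27*a^6 - 81*a^5 + 54*a^4 + 27*a^3 - 18*a^2 - 9*a - 1)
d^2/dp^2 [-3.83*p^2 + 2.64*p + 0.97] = -7.66000000000000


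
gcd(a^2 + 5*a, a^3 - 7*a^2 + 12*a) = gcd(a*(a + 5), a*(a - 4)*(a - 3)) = a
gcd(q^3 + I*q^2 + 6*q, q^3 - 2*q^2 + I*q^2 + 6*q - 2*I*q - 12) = q^2 + I*q + 6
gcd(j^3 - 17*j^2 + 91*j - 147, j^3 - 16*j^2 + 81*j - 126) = j^2 - 10*j + 21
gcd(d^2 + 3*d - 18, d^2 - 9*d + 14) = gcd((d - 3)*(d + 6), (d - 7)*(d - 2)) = 1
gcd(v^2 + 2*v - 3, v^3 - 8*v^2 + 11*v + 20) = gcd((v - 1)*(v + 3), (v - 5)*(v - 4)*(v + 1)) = 1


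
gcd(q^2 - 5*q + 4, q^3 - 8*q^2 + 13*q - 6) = q - 1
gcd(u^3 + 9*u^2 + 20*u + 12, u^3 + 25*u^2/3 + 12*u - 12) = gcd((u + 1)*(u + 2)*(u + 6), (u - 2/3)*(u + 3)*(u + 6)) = u + 6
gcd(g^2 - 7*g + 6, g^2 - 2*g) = 1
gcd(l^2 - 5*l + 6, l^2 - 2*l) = l - 2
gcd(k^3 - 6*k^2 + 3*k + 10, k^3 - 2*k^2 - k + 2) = k^2 - k - 2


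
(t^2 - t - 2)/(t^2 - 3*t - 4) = (t - 2)/(t - 4)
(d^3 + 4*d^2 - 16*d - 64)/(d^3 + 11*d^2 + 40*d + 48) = (d - 4)/(d + 3)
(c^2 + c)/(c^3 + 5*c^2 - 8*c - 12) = c/(c^2 + 4*c - 12)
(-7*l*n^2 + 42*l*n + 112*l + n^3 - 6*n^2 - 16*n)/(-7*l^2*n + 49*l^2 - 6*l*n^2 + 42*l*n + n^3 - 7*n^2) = (n^2 - 6*n - 16)/(l*n - 7*l + n^2 - 7*n)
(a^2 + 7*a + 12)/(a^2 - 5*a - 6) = (a^2 + 7*a + 12)/(a^2 - 5*a - 6)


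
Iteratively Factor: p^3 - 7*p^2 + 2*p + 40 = (p - 5)*(p^2 - 2*p - 8) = (p - 5)*(p + 2)*(p - 4)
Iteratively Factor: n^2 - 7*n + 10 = (n - 2)*(n - 5)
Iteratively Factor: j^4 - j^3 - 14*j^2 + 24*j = (j + 4)*(j^3 - 5*j^2 + 6*j) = j*(j + 4)*(j^2 - 5*j + 6) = j*(j - 3)*(j + 4)*(j - 2)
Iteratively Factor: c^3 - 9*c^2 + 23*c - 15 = (c - 5)*(c^2 - 4*c + 3) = (c - 5)*(c - 3)*(c - 1)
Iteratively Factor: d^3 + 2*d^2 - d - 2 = (d + 2)*(d^2 - 1) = (d + 1)*(d + 2)*(d - 1)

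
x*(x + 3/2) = x^2 + 3*x/2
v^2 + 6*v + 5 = (v + 1)*(v + 5)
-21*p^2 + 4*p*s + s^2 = (-3*p + s)*(7*p + s)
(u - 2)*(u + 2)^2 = u^3 + 2*u^2 - 4*u - 8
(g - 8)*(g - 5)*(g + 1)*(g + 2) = g^4 - 10*g^3 + 3*g^2 + 94*g + 80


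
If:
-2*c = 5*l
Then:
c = -5*l/2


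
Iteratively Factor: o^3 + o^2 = (o)*(o^2 + o) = o^2*(o + 1)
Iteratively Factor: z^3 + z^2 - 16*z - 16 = (z - 4)*(z^2 + 5*z + 4) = (z - 4)*(z + 4)*(z + 1)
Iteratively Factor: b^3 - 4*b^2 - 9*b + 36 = (b - 3)*(b^2 - b - 12) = (b - 4)*(b - 3)*(b + 3)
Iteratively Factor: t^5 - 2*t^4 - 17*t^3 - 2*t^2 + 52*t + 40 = (t - 5)*(t^4 + 3*t^3 - 2*t^2 - 12*t - 8) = (t - 5)*(t + 2)*(t^3 + t^2 - 4*t - 4) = (t - 5)*(t + 1)*(t + 2)*(t^2 - 4) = (t - 5)*(t - 2)*(t + 1)*(t + 2)*(t + 2)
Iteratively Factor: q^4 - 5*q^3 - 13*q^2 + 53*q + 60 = (q - 4)*(q^3 - q^2 - 17*q - 15) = (q - 4)*(q + 3)*(q^2 - 4*q - 5) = (q - 5)*(q - 4)*(q + 3)*(q + 1)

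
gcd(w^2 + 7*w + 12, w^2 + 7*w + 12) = w^2 + 7*w + 12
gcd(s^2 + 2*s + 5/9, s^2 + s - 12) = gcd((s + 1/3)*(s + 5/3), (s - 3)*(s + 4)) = 1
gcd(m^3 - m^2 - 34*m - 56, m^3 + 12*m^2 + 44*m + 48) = m^2 + 6*m + 8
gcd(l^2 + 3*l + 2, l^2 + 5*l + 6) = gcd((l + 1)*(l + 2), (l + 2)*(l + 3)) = l + 2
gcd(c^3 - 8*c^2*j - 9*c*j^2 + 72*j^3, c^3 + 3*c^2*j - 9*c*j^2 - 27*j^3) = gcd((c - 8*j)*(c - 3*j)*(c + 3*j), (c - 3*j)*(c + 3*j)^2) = c^2 - 9*j^2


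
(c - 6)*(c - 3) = c^2 - 9*c + 18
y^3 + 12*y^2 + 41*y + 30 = (y + 1)*(y + 5)*(y + 6)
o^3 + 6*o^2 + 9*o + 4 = (o + 1)^2*(o + 4)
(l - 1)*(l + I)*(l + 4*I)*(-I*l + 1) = -I*l^4 + 6*l^3 + I*l^3 - 6*l^2 + 9*I*l^2 - 4*l - 9*I*l + 4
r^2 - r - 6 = (r - 3)*(r + 2)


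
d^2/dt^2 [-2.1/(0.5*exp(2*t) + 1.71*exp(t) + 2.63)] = (-2.1*(1.0*exp(t) + 1.71)*(2.0*exp(t) + 3.42)*exp(t) + (4.2*exp(t) + 3.591)*(0.5*exp(2*t) + 1.71*exp(t) + 2.63))*exp(t)/(0.5*exp(2*t) + 1.71*exp(t) + 2.63)^3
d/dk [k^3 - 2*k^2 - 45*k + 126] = 3*k^2 - 4*k - 45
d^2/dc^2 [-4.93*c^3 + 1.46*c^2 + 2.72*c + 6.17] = 2.92 - 29.58*c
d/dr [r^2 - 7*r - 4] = 2*r - 7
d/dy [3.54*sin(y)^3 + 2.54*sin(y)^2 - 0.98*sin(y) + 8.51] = (10.62*sin(y)^2 + 5.08*sin(y) - 0.98)*cos(y)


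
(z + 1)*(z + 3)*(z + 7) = z^3 + 11*z^2 + 31*z + 21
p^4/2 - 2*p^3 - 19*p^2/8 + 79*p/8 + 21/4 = (p/2 + 1)*(p - 7/2)*(p - 3)*(p + 1/2)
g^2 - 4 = (g - 2)*(g + 2)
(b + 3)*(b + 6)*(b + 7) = b^3 + 16*b^2 + 81*b + 126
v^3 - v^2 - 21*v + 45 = (v - 3)^2*(v + 5)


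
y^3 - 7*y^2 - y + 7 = (y - 7)*(y - 1)*(y + 1)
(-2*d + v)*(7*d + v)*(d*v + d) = -14*d^3*v - 14*d^3 + 5*d^2*v^2 + 5*d^2*v + d*v^3 + d*v^2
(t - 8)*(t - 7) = t^2 - 15*t + 56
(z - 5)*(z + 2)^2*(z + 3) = z^4 + 2*z^3 - 19*z^2 - 68*z - 60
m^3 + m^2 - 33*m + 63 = (m - 3)^2*(m + 7)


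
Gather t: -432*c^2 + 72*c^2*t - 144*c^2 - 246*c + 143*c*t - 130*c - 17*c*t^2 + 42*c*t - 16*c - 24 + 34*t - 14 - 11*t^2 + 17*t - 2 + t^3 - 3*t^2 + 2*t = -576*c^2 - 392*c + t^3 + t^2*(-17*c - 14) + t*(72*c^2 + 185*c + 53) - 40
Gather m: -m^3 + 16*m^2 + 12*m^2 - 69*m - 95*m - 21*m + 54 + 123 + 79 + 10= -m^3 + 28*m^2 - 185*m + 266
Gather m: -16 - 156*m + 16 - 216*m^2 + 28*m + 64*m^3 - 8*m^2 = 64*m^3 - 224*m^2 - 128*m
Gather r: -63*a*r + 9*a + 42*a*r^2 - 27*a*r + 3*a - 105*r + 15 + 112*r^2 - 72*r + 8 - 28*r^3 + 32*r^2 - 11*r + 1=12*a - 28*r^3 + r^2*(42*a + 144) + r*(-90*a - 188) + 24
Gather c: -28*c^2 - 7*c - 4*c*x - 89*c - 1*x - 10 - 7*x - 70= -28*c^2 + c*(-4*x - 96) - 8*x - 80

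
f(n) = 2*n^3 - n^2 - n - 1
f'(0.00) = -1.00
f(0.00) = -1.00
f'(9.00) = 467.00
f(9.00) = 1367.00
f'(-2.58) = 44.10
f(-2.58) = -39.42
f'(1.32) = 6.81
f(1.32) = 0.54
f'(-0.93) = 6.05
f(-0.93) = -2.54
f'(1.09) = 3.95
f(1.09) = -0.69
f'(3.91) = 82.91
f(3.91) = 99.35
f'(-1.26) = 11.05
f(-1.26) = -5.33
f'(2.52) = 32.06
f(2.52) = 22.14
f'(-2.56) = 43.44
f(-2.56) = -38.55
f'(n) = 6*n^2 - 2*n - 1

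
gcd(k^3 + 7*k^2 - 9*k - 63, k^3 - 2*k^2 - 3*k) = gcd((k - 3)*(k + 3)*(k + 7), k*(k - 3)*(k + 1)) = k - 3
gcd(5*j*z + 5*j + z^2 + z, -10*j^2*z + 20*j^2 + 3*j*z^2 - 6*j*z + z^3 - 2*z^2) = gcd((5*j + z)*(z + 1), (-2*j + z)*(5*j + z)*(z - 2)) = 5*j + z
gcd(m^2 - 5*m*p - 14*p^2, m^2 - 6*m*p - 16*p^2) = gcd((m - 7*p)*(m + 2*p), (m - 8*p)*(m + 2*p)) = m + 2*p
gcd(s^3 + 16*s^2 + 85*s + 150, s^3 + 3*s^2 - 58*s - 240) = s^2 + 11*s + 30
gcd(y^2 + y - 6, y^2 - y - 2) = y - 2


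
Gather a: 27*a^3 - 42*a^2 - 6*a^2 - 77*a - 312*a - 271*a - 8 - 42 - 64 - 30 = 27*a^3 - 48*a^2 - 660*a - 144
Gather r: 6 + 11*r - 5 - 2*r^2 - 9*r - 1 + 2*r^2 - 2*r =0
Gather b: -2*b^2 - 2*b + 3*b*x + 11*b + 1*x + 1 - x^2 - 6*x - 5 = -2*b^2 + b*(3*x + 9) - x^2 - 5*x - 4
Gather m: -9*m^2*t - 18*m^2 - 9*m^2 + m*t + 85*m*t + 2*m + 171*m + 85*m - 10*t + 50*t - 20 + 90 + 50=m^2*(-9*t - 27) + m*(86*t + 258) + 40*t + 120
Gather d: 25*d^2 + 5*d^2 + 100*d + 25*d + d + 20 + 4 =30*d^2 + 126*d + 24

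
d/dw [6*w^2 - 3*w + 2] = 12*w - 3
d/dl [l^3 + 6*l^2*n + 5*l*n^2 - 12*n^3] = 3*l^2 + 12*l*n + 5*n^2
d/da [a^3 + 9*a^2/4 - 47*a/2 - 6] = 3*a^2 + 9*a/2 - 47/2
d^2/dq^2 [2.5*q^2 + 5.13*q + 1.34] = 5.00000000000000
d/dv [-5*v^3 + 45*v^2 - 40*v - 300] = -15*v^2 + 90*v - 40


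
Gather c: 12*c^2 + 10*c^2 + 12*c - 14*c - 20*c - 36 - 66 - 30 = 22*c^2 - 22*c - 132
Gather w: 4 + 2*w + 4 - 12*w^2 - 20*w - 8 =-12*w^2 - 18*w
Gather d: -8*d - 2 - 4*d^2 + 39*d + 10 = -4*d^2 + 31*d + 8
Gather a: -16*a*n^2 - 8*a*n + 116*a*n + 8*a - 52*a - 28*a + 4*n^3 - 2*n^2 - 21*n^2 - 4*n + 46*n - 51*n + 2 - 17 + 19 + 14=a*(-16*n^2 + 108*n - 72) + 4*n^3 - 23*n^2 - 9*n + 18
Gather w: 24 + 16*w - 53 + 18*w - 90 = 34*w - 119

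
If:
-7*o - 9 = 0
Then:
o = -9/7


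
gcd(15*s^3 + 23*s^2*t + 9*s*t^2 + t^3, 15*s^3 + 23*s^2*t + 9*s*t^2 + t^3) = 15*s^3 + 23*s^2*t + 9*s*t^2 + t^3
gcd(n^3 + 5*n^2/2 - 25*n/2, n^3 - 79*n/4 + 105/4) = n + 5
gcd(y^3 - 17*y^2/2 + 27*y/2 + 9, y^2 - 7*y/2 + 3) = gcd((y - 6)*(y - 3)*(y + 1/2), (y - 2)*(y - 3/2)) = 1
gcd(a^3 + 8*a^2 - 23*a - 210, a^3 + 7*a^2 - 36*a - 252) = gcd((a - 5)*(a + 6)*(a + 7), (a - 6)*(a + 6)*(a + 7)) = a^2 + 13*a + 42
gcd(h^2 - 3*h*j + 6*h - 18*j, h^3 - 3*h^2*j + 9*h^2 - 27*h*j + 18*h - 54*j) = h^2 - 3*h*j + 6*h - 18*j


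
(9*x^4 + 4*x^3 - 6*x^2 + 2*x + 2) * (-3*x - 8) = -27*x^5 - 84*x^4 - 14*x^3 + 42*x^2 - 22*x - 16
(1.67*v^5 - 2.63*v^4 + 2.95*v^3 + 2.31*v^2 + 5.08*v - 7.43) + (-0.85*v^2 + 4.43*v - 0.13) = 1.67*v^5 - 2.63*v^4 + 2.95*v^3 + 1.46*v^2 + 9.51*v - 7.56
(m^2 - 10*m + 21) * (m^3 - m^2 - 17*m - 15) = m^5 - 11*m^4 + 14*m^3 + 134*m^2 - 207*m - 315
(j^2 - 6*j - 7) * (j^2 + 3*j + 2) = j^4 - 3*j^3 - 23*j^2 - 33*j - 14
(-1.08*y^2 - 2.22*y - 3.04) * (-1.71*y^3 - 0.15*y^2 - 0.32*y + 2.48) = 1.8468*y^5 + 3.9582*y^4 + 5.877*y^3 - 1.512*y^2 - 4.5328*y - 7.5392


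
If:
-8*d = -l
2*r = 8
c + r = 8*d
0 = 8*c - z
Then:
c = z/8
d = z/64 + 1/2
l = z/8 + 4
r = 4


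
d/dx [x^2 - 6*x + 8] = 2*x - 6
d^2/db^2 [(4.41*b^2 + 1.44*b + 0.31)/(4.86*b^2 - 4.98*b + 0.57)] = (-1.13686837721616e-13*b^4 + 281.493144*b^3 - 29.367036*b^2 - 68.951736*b + 24.69951)/(114.791256*b^6 - 352.876824*b^5 + 401.979348*b^4 - 206.279568*b^3 + 47.145726*b^2 - 4.854006*b + 0.185193)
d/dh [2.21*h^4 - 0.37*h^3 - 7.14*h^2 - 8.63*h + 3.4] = 8.84*h^3 - 1.11*h^2 - 14.28*h - 8.63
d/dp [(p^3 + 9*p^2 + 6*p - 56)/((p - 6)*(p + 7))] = (p^2 - 12*p - 4)/(p^2 - 12*p + 36)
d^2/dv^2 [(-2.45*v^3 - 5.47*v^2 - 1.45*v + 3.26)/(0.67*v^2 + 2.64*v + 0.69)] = (1.77635683940025e-15*v^5 + 1.4210854715202e-14*v^4 - 13.836908*v^3 - 2.82434999999997*v^2 + 31.621068*v + 42.501702)/(0.300763*v^6 + 3.555288*v^5 + 14.938119*v^4 + 25.722576*v^3 + 15.384033*v^2 + 3.770712*v + 0.328509)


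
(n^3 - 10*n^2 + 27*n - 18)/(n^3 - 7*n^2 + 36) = (n - 1)/(n + 2)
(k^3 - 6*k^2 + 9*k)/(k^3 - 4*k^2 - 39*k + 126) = k*(k - 3)/(k^2 - k - 42)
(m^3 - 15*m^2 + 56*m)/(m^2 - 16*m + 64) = m*(m - 7)/(m - 8)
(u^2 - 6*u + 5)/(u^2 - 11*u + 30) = (u - 1)/(u - 6)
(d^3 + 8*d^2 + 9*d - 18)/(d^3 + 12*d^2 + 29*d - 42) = (d + 3)/(d + 7)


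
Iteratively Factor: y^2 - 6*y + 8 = (y - 4)*(y - 2)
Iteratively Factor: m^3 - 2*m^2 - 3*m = (m)*(m^2 - 2*m - 3) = m*(m + 1)*(m - 3)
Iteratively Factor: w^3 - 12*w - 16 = (w + 2)*(w^2 - 2*w - 8) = (w + 2)^2*(w - 4)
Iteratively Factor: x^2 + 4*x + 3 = (x + 3)*(x + 1)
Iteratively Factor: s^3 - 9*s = (s + 3)*(s^2 - 3*s) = s*(s + 3)*(s - 3)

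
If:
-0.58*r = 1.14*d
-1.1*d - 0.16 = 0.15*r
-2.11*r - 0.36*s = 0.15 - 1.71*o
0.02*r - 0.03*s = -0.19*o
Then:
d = -0.20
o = -1.87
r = 0.39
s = -11.60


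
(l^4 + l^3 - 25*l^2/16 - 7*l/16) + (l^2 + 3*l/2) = l^4 + l^3 - 9*l^2/16 + 17*l/16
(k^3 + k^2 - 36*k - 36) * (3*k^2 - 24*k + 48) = 3*k^5 - 21*k^4 - 84*k^3 + 804*k^2 - 864*k - 1728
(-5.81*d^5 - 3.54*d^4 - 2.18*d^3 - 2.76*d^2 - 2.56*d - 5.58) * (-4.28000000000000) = 24.8668*d^5 + 15.1512*d^4 + 9.3304*d^3 + 11.8128*d^2 + 10.9568*d + 23.8824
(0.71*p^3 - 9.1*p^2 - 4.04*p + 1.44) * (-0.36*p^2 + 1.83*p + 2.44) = -0.2556*p^5 + 4.5753*p^4 - 13.4662*p^3 - 30.1156*p^2 - 7.2224*p + 3.5136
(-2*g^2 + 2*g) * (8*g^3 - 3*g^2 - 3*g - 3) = -16*g^5 + 22*g^4 - 6*g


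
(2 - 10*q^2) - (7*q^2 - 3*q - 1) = -17*q^2 + 3*q + 3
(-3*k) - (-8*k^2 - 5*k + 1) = 8*k^2 + 2*k - 1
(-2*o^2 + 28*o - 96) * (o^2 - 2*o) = -2*o^4 + 32*o^3 - 152*o^2 + 192*o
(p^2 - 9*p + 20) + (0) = p^2 - 9*p + 20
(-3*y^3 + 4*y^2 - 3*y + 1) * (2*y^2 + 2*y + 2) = -6*y^5 + 2*y^4 - 4*y^3 + 4*y^2 - 4*y + 2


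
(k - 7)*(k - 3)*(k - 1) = k^3 - 11*k^2 + 31*k - 21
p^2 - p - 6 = (p - 3)*(p + 2)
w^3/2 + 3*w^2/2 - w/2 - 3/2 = (w/2 + 1/2)*(w - 1)*(w + 3)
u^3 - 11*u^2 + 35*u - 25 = (u - 5)^2*(u - 1)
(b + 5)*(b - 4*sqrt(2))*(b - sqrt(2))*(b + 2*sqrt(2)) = b^4 - 3*sqrt(2)*b^3 + 5*b^3 - 15*sqrt(2)*b^2 - 12*b^2 - 60*b + 16*sqrt(2)*b + 80*sqrt(2)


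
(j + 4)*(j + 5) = j^2 + 9*j + 20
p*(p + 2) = p^2 + 2*p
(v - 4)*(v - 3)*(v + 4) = v^3 - 3*v^2 - 16*v + 48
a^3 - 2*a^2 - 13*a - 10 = (a - 5)*(a + 1)*(a + 2)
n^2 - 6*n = n*(n - 6)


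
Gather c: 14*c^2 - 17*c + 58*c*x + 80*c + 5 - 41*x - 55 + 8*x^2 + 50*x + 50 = 14*c^2 + c*(58*x + 63) + 8*x^2 + 9*x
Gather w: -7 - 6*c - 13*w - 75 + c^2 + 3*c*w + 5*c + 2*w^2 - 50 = c^2 - c + 2*w^2 + w*(3*c - 13) - 132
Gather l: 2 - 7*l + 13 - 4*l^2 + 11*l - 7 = -4*l^2 + 4*l + 8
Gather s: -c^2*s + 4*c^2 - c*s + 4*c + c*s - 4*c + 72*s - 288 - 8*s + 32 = 4*c^2 + s*(64 - c^2) - 256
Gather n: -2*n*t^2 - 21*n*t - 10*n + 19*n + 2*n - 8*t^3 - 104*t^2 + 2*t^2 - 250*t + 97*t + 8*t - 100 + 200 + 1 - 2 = n*(-2*t^2 - 21*t + 11) - 8*t^3 - 102*t^2 - 145*t + 99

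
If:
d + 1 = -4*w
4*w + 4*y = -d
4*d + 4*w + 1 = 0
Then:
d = 0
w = -1/4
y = 1/4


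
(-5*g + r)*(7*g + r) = -35*g^2 + 2*g*r + r^2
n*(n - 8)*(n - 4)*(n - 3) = n^4 - 15*n^3 + 68*n^2 - 96*n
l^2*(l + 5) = l^3 + 5*l^2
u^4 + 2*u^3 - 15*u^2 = u^2*(u - 3)*(u + 5)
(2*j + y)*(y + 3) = 2*j*y + 6*j + y^2 + 3*y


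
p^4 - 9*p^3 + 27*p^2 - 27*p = p*(p - 3)^3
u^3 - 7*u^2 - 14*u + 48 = (u - 8)*(u - 2)*(u + 3)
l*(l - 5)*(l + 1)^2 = l^4 - 3*l^3 - 9*l^2 - 5*l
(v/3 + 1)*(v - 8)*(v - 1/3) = v^3/3 - 16*v^2/9 - 67*v/9 + 8/3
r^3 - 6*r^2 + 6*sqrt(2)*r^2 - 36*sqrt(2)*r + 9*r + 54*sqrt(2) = (r - 3)^2*(r + 6*sqrt(2))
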